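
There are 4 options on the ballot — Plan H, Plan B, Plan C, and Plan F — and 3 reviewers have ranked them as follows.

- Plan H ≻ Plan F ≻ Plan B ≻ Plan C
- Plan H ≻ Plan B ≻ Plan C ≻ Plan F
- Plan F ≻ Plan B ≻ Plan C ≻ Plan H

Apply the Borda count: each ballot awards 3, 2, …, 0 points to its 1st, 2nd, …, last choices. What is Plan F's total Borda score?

Borda scores:
  Plan H: 3 + 3 + 0 = 6
  Plan B: 1 + 2 + 2 = 5
  Plan C: 0 + 1 + 1 = 2
  Plan F: 2 + 0 + 3 = 5

5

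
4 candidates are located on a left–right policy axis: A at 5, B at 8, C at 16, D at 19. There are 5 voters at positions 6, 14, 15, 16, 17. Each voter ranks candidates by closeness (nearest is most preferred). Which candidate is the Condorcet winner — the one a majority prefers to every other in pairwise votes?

C

With single-peaked preferences on a line, the Condorcet winner is the candidate closest to the median voter.
The median voter (position 15) is closest to C at 16.
Check: C vs D — voters closer to C: 5 of 5.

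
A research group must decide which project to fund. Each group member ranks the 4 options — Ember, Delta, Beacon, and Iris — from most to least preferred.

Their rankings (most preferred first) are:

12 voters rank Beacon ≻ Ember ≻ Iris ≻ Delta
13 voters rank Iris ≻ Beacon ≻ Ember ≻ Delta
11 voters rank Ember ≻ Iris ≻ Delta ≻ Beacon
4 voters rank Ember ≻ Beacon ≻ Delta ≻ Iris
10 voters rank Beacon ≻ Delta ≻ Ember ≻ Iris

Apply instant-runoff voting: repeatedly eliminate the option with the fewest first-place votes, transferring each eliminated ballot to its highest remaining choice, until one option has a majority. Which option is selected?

Beacon

Round 1: Beacon 22, Ember 15, Iris 13, Delta 0. Delta has the fewest and is eliminated.
Round 2: Beacon 22, Ember 15, Iris 13. Iris has the fewest and is eliminated.
Round 3: Beacon 35, Ember 15. Beacon has a majority.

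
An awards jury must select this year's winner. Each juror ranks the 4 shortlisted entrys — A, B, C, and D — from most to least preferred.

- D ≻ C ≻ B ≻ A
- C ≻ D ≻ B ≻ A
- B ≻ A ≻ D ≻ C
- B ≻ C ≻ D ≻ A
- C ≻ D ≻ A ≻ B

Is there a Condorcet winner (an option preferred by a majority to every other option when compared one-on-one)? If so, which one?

C

Head-to-head results (5 voters total):
A vs B: B wins 4–1.
A vs C: C wins 4–1.
A vs D: D wins 4–1.
B vs C: C wins 3–2.
B vs D: D wins 3–2.
C vs D: C wins 3–2.
C beats each rival — A (4–1), B (3–2), D (3–2) — so C is the Condorcet winner.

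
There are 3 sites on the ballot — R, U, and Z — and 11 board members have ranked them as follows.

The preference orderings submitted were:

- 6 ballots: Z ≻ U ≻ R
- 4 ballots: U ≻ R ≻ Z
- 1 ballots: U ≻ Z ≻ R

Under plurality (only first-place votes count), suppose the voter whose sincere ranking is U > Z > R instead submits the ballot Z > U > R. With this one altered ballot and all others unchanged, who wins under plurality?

First-place totals with the altered ballot: R 0, U 4, Z 7.
The winner is unchanged: still Z.

Z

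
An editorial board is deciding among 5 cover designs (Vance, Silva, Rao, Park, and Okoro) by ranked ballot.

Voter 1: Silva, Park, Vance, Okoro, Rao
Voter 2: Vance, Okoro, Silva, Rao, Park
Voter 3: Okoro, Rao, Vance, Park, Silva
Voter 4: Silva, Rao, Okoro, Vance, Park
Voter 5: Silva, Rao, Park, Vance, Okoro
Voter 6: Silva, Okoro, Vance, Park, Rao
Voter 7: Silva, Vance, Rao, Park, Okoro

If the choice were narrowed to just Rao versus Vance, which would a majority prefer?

Vance

Ballots ranking Rao above Vance: 3.
Ballots ranking Vance above Rao: 4.
Vance wins the head-to-head, 4–3.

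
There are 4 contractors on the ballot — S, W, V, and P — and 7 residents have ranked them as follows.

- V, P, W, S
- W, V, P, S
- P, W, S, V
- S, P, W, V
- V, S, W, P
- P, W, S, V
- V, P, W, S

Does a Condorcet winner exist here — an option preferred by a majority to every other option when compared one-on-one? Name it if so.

Head-to-head results (7 voters total):
S vs W: W wins 5–2.
S vs V: V wins 4–3.
S vs P: P wins 5–2.
W vs V: W wins 4–3.
W vs P: P wins 5–2.
V vs P: V wins 4–3.
No candidate beats all others: W beats V beats P beats W, a majority cycle.

No Condorcet winner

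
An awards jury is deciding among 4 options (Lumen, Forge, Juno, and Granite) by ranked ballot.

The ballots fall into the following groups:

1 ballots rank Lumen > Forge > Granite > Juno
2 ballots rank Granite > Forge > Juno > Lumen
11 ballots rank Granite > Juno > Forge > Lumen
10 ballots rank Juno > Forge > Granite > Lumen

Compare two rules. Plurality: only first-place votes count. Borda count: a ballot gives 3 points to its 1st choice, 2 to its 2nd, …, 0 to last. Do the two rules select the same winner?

Plurality first-place counts: Lumen 1, Forge 0, Juno 10, Granite 13 → Granite.
Borda totals: Lumen 3, Forge 37, Juno 54, Granite 50 → Juno.
The two rules disagree: plurality picks Granite, Borda picks Juno.

No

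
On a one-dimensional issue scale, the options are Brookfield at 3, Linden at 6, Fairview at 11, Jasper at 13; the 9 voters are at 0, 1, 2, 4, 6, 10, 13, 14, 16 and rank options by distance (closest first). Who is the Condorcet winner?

Linden

With single-peaked preferences on a line, the Condorcet winner is the candidate closest to the median voter.
The median voter (position 6) is closest to Linden at 6.
Check: Linden vs Brookfield — voters closer to Linden: 5 of 9.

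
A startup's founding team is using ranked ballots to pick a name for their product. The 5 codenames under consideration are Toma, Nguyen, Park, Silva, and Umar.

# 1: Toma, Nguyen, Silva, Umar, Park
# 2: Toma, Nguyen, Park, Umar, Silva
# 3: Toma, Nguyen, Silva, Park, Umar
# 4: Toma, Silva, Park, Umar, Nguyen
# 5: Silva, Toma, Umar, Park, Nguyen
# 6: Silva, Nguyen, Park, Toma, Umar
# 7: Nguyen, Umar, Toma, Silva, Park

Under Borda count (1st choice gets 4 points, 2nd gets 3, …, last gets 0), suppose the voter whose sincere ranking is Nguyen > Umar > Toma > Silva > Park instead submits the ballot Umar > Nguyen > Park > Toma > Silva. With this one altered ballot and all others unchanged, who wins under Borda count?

Toma

Borda totals with the altered ballot: Toma 21, Nguyen 15, Park 10, Silva 15, Umar 9.
The winner is unchanged: still Toma.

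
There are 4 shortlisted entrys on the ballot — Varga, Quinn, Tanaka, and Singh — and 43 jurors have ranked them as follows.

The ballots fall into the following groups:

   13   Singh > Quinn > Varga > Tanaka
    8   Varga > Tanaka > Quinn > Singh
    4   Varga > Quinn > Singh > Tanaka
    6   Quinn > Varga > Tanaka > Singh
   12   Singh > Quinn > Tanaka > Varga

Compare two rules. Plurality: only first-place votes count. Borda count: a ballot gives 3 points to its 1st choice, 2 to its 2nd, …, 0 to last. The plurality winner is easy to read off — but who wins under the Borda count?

Quinn

Plurality first-place counts: Varga 12, Quinn 6, Tanaka 0, Singh 25 → Singh.
Borda totals: Varga 61, Quinn 84, Tanaka 34, Singh 79 → Quinn.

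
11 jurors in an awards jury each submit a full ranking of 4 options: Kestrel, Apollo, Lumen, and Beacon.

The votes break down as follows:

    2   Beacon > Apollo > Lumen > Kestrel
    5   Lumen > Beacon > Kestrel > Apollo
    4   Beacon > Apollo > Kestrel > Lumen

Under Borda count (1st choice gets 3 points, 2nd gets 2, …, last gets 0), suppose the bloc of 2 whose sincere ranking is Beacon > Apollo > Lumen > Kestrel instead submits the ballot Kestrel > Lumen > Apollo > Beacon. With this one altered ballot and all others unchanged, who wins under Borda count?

Borda totals with the altered ballot: Kestrel 15, Apollo 10, Lumen 19, Beacon 22.
The winner is unchanged: still Beacon.

Beacon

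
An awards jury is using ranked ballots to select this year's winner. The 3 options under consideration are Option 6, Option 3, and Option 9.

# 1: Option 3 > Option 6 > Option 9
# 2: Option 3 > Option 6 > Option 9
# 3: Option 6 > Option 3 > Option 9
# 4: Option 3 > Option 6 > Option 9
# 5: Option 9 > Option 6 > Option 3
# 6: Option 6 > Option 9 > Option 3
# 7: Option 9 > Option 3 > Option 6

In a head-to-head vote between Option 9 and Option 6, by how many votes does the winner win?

Ballots ranking Option 9 above Option 6: 2.
Ballots ranking Option 6 above Option 9: 5.
Option 6 wins 5–2, a margin of 3.

3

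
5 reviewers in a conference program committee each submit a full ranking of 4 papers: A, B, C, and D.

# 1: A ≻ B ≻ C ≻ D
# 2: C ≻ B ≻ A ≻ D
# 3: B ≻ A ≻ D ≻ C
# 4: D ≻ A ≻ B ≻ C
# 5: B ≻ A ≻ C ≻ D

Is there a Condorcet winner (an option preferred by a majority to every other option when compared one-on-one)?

Head-to-head results (5 voters total):
A vs B: B wins 3–2.
A vs C: A wins 4–1.
A vs D: A wins 4–1.
B vs C: B wins 4–1.
B vs D: B wins 4–1.
C vs D: C wins 3–2.
B beats each rival — A (3–2), C (4–1), D (4–1) — so B is the Condorcet winner.

Yes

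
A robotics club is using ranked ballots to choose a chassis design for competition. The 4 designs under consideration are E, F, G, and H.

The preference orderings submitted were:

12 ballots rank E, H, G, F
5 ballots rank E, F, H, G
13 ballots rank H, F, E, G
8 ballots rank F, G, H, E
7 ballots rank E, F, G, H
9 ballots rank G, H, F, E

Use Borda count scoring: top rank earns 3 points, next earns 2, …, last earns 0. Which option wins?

H

Borda scores:
  E: 12·3 + 5·3 + 13·1 + 8·0 + 7·3 + 9·0 = 85
  F: 12·0 + 5·2 + 13·2 + 8·3 + 7·2 + 9·1 = 83
  G: 12·1 + 5·0 + 13·0 + 8·2 + 7·1 + 9·3 = 62
  H: 12·2 + 5·1 + 13·3 + 8·1 + 7·0 + 9·2 = 94
H has the highest total.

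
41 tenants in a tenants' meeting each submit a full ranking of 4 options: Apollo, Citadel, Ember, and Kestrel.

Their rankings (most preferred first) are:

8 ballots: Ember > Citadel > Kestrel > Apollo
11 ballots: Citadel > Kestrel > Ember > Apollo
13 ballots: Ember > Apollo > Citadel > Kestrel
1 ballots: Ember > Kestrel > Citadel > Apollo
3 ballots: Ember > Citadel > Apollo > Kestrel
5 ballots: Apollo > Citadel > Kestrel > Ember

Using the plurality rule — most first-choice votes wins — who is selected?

Ember

First-place vote totals:
  Apollo: 5
  Citadel: 11
  Ember: 25
  Kestrel: 0
Ember has the most first-place votes.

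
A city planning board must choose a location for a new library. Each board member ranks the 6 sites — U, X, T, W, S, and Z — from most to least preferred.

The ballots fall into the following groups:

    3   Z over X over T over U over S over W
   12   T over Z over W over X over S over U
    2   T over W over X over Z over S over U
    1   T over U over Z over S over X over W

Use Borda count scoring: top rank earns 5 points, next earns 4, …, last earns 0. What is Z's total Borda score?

70

Borda scores:
  U: 3·2 + 12·0 + 2·0 + 4 = 10
  X: 3·4 + 12·2 + 2·3 + 1 = 43
  T: 3·3 + 12·5 + 2·5 + 5 = 84
  W: 3·0 + 12·3 + 2·4 + 0 = 44
  S: 3·1 + 12·1 + 2·1 + 2 = 19
  Z: 3·5 + 12·4 + 2·2 + 3 = 70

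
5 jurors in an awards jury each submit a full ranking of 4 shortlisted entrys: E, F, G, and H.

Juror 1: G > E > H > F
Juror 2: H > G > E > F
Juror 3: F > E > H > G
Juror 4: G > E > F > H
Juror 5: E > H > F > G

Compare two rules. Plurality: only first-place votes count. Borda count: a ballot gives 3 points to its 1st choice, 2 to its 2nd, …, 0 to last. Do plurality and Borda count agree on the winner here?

No

Plurality first-place counts: E 1, F 1, G 2, H 1 → G.
Borda totals: E 10, F 5, G 8, H 7 → E.
The two rules disagree: plurality picks G, Borda picks E.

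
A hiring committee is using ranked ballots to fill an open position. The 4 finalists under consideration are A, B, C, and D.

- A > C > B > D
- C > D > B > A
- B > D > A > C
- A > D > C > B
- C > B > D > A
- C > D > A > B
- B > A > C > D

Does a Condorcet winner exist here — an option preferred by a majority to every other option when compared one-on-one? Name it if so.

No Condorcet winner

Head-to-head results (7 voters total):
A vs B: B wins 4–3.
A vs C: A wins 4–3.
A vs D: D wins 4–3.
B vs C: C wins 5–2.
B vs D: B wins 4–3.
C vs D: C wins 5–2.
No candidate beats all others: A beats C beats B beats A, a majority cycle.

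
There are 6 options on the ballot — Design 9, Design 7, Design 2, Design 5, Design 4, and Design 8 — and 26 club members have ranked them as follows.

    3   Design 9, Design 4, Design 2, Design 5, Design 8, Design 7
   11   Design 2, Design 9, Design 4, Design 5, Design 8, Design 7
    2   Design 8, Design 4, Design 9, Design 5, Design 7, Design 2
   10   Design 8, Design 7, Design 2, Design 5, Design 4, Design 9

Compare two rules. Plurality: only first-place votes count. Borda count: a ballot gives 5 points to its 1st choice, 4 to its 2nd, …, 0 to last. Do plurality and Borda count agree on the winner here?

Plurality first-place counts: Design 9 3, Design 7 0, Design 2 11, Design 5 0, Design 4 0, Design 8 12 → Design 8.
Borda totals: Design 9 65, Design 7 42, Design 2 94, Design 5 52, Design 4 63, Design 8 74 → Design 2.
The two rules disagree: plurality picks Design 8, Borda picks Design 2.

No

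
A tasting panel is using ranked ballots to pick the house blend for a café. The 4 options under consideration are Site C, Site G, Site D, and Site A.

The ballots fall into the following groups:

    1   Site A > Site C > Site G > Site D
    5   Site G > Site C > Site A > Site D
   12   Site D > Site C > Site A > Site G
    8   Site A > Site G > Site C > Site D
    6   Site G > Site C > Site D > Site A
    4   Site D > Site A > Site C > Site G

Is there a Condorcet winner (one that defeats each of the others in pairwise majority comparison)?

Head-to-head results (36 voters total):
Site C vs Site G: Site G wins 19–17.
Site C vs Site D: Site C wins 20–16.
Site C vs Site A: Site C wins 23–13.
Site G vs Site D: Site G wins 20–16.
Site G vs Site A: Site A wins 25–11.
Site D vs Site A: Site D wins 22–14.
No candidate beats all others: Site C beats Site A beats Site G beats Site C, a majority cycle.

No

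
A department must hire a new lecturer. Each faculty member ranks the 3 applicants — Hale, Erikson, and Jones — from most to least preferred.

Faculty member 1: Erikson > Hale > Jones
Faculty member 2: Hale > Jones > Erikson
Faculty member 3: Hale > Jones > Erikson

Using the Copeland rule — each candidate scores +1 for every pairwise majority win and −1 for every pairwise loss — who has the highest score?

Hale

Pairwise results:
  Hale vs Erikson: Hale wins 2–1.
  Hale vs Jones: Hale wins 3–0.
  Erikson vs Jones: Jones wins 2–1.
Copeland scores (wins − losses):
  Hale: 2 − 0 = 2
  Erikson: 0 − 2 = -2
  Jones: 1 − 1 = 0
Hale has the best Copeland score.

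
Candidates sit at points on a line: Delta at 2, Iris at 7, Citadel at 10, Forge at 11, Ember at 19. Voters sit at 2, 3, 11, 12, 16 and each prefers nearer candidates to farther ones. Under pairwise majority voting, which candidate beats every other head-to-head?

Forge

With single-peaked preferences on a line, the Condorcet winner is the candidate closest to the median voter.
The median voter (position 11) is closest to Forge at 11.
Check: Forge vs Iris — voters closer to Forge: 3 of 5.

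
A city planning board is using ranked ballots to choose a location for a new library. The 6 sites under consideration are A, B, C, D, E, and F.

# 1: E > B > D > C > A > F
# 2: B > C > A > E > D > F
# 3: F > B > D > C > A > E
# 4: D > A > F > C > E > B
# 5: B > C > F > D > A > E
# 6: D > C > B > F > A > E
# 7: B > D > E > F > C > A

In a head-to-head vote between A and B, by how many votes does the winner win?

Ballots ranking A above B: 1.
Ballots ranking B above A: 6.
B wins 6–1, a margin of 5.

5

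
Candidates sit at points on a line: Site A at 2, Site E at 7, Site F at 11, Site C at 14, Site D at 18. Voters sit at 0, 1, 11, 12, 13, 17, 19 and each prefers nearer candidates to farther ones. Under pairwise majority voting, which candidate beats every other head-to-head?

Site F

With single-peaked preferences on a line, the Condorcet winner is the candidate closest to the median voter.
The median voter (position 12) is closest to Site F at 11.
Check: Site F vs Site A — voters closer to Site F: 5 of 7.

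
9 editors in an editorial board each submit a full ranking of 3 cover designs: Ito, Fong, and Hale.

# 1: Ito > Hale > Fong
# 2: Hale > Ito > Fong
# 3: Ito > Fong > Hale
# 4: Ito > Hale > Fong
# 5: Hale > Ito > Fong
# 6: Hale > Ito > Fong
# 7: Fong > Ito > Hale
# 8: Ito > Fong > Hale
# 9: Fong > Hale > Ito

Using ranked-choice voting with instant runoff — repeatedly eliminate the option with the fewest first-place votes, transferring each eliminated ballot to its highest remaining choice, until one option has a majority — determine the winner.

Round 1: Ito 4, Hale 3, Fong 2. Fong has the fewest and is eliminated.
Round 2: Ito 5, Hale 4. Ito has a majority.

Ito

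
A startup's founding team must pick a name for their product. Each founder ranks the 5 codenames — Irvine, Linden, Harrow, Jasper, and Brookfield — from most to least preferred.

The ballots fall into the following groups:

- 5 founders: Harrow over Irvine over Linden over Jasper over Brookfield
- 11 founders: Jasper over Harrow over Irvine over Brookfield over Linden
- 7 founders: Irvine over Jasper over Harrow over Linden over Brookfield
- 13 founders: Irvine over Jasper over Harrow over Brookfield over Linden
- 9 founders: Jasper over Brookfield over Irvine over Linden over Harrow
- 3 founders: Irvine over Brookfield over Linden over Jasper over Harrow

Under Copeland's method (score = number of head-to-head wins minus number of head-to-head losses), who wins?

Pairwise results:
  Irvine vs Linden: Irvine wins 48–0.
  Irvine vs Harrow: Irvine wins 32–16.
  Irvine vs Jasper: Irvine wins 28–20.
  Irvine vs Brookfield: Irvine wins 39–9.
  Linden vs Harrow: Harrow wins 36–12.
  Linden vs Jasper: Jasper wins 40–8.
  Linden vs Brookfield: Brookfield wins 36–12.
  Harrow vs Jasper: Jasper wins 43–5.
  Harrow vs Brookfield: Harrow wins 36–12.
  Jasper vs Brookfield: Jasper wins 45–3.
Copeland scores (wins − losses):
  Irvine: 4 − 0 = 4
  Linden: 0 − 4 = -4
  Harrow: 2 − 2 = 0
  Jasper: 3 − 1 = 2
  Brookfield: 1 − 3 = -2
Irvine has the best Copeland score.

Irvine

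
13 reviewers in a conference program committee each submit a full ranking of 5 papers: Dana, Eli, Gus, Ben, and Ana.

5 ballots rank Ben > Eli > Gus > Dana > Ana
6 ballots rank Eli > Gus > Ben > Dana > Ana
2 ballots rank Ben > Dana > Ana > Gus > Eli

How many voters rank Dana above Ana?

13

Ballots ranking Dana above Ana: 5+6+2 = 13.
Ballots ranking Ana above Dana: 0.
So 13 of 13 voters prefer Dana to Ana.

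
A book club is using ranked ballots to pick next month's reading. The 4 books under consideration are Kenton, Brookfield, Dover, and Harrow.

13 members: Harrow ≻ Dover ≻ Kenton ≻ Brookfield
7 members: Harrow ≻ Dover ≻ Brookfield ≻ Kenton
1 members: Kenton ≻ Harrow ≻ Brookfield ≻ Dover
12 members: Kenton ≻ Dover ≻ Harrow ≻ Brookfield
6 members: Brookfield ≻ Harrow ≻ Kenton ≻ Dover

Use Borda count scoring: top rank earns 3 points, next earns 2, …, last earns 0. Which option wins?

Borda scores:
  Kenton: 13·1 + 7·0 + 3 + 12·3 + 6·1 = 58
  Brookfield: 13·0 + 7·1 + 1 + 12·0 + 6·3 = 26
  Dover: 13·2 + 7·2 + 0 + 12·2 + 6·0 = 64
  Harrow: 13·3 + 7·3 + 2 + 12·1 + 6·2 = 86
Harrow has the highest total.

Harrow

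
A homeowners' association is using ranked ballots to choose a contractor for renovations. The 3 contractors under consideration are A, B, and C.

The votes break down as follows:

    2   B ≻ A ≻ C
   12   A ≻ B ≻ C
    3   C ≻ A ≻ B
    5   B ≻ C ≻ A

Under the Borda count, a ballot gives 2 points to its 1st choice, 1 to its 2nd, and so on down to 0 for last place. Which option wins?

A

Borda scores:
  A: 2·1 + 12·2 + 3·1 + 5·0 = 29
  B: 2·2 + 12·1 + 3·0 + 5·2 = 26
  C: 2·0 + 12·0 + 3·2 + 5·1 = 11
A has the highest total.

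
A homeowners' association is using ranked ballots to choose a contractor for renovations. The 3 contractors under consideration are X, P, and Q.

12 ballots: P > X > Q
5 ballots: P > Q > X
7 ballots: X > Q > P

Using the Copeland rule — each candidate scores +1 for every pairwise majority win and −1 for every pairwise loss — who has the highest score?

P

Pairwise results:
  X vs P: P wins 17–7.
  X vs Q: X wins 19–5.
  P vs Q: P wins 17–7.
Copeland scores (wins − losses):
  X: 1 − 1 = 0
  P: 2 − 0 = 2
  Q: 0 − 2 = -2
P has the best Copeland score.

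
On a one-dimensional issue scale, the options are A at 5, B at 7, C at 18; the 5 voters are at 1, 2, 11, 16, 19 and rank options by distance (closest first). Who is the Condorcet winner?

With single-peaked preferences on a line, the Condorcet winner is the candidate closest to the median voter.
The median voter (position 11) is closest to B at 7.
Check: B vs C — voters closer to B: 3 of 5.

B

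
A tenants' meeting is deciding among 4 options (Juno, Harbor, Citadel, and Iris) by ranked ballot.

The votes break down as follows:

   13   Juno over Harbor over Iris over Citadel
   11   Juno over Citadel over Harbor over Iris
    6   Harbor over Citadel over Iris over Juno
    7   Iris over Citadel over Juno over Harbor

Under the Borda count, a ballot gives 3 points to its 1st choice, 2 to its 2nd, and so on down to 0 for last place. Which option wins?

Borda scores:
  Juno: 13·3 + 11·3 + 6·0 + 7·1 = 79
  Harbor: 13·2 + 11·1 + 6·3 + 7·0 = 55
  Citadel: 13·0 + 11·2 + 6·2 + 7·2 = 48
  Iris: 13·1 + 11·0 + 6·1 + 7·3 = 40
Juno has the highest total.

Juno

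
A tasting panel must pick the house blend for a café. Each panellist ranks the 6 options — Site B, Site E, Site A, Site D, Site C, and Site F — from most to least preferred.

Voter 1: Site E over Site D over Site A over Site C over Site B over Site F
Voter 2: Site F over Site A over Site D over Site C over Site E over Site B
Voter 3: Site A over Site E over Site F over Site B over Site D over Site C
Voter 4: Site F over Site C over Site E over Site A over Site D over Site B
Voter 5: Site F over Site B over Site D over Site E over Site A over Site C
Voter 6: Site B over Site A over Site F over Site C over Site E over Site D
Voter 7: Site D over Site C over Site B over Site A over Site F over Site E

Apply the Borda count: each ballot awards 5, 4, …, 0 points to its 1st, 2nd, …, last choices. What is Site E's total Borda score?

Borda scores:
  Site B: 1 + 0 + 2 + 0 + 4 + 5 + 3 = 15
  Site E: 5 + 1 + 4 + 3 + 2 + 1 + 0 = 16
  Site A: 3 + 4 + 5 + 2 + 1 + 4 + 2 = 21
  Site D: 4 + 3 + 1 + 1 + 3 + 0 + 5 = 17
  Site C: 2 + 2 + 0 + 4 + 0 + 2 + 4 = 14
  Site F: 0 + 5 + 3 + 5 + 5 + 3 + 1 = 22

16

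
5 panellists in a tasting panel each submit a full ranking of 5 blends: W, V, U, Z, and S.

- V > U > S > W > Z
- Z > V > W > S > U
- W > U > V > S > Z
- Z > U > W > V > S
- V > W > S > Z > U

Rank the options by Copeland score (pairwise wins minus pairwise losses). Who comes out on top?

V

Pairwise results:
  W vs V: V wins 3–2.
  W vs U: W wins 3–2.
  W vs Z: W wins 3–2.
  W vs S: W wins 4–1.
  V vs U: V wins 3–2.
  V vs Z: V wins 3–2.
  V vs S: V wins 5–0.
  U vs Z: Z wins 3–2.
  U vs S: U wins 3–2.
  Z vs S: S wins 3–2.
Copeland scores (wins − losses):
  W: 3 − 1 = 2
  V: 4 − 0 = 4
  U: 1 − 3 = -2
  Z: 1 − 3 = -2
  S: 1 − 3 = -2
V has the best Copeland score.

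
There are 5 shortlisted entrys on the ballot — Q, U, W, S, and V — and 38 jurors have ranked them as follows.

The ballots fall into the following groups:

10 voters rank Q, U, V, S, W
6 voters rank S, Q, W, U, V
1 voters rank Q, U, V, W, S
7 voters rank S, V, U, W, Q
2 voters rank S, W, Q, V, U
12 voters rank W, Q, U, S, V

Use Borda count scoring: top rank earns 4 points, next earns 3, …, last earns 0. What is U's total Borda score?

Borda scores:
  Q: 10·4 + 6·3 + 4 + 7·0 + 2·2 + 12·3 = 102
  U: 10·3 + 6·1 + 3 + 7·2 + 2·0 + 12·2 = 77
  W: 10·0 + 6·2 + 1 + 7·1 + 2·3 + 12·4 = 74
  S: 10·1 + 6·4 + 0 + 7·4 + 2·4 + 12·1 = 82
  V: 10·2 + 6·0 + 2 + 7·3 + 2·1 + 12·0 = 45

77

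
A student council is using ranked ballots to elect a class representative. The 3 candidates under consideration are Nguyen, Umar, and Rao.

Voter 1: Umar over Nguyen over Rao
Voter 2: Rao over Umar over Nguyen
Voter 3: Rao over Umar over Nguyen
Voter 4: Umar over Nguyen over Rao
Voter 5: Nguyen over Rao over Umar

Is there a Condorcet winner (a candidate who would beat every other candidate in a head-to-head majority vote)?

No

Head-to-head results (5 voters total):
Nguyen vs Umar: Umar wins 4–1.
Nguyen vs Rao: Nguyen wins 3–2.
Umar vs Rao: Rao wins 3–2.
No candidate beats all others: Nguyen beats Rao beats Umar beats Nguyen, a majority cycle.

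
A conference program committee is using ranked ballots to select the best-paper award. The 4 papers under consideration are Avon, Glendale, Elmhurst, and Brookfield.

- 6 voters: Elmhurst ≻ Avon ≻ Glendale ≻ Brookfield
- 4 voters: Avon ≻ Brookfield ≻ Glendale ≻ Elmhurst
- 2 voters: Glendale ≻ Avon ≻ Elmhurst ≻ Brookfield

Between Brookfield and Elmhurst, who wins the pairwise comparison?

Ballots ranking Brookfield above Elmhurst: 4.
Ballots ranking Elmhurst above Brookfield: 6+2 = 8.
Elmhurst wins the head-to-head, 8–4.

Elmhurst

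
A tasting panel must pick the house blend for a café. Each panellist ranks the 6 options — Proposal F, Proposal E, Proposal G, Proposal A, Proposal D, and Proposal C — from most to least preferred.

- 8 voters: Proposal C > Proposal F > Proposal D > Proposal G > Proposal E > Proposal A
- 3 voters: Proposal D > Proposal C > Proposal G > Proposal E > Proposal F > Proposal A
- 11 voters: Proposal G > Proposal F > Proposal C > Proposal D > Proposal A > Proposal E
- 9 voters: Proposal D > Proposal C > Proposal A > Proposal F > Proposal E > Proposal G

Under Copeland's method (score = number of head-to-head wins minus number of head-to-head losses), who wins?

Pairwise results:
  Proposal F vs Proposal E: Proposal F wins 28–3.
  Proposal F vs Proposal G: Proposal F wins 17–14.
  Proposal F vs Proposal A: Proposal F wins 22–9.
  Proposal F vs Proposal D: Proposal F wins 19–12.
  Proposal F vs Proposal C: Proposal C wins 20–11.
  Proposal E vs Proposal G: Proposal G wins 22–9.
  Proposal E vs Proposal A: Proposal A wins 20–11.
  Proposal E vs Proposal D: Proposal D wins 31–0.
  Proposal E vs Proposal C: Proposal C wins 31–0.
  Proposal G vs Proposal A: Proposal G wins 22–9.
  Proposal G vs Proposal D: Proposal D wins 20–11.
  Proposal G vs Proposal C: Proposal C wins 20–11.
  Proposal A vs Proposal D: Proposal D wins 31–0.
  Proposal A vs Proposal C: Proposal C wins 31–0.
  Proposal D vs Proposal C: Proposal C wins 19–12.
Copeland scores (wins − losses):
  Proposal F: 4 − 1 = 3
  Proposal E: 0 − 5 = -5
  Proposal G: 2 − 3 = -1
  Proposal A: 1 − 4 = -3
  Proposal D: 3 − 2 = 1
  Proposal C: 5 − 0 = 5
Proposal C has the best Copeland score.

Proposal C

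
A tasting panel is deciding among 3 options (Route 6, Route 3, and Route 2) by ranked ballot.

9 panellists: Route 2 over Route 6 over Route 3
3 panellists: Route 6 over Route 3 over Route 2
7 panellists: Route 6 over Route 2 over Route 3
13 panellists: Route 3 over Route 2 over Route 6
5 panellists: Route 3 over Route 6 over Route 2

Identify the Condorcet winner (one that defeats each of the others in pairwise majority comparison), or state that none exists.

Head-to-head results (37 voters total):
Route 6 vs Route 3: Route 6 wins 19–18.
Route 6 vs Route 2: Route 2 wins 22–15.
Route 3 vs Route 2: Route 3 wins 21–16.
No candidate beats all others: Route 6 beats Route 3 beats Route 2 beats Route 6, a majority cycle.

No Condorcet winner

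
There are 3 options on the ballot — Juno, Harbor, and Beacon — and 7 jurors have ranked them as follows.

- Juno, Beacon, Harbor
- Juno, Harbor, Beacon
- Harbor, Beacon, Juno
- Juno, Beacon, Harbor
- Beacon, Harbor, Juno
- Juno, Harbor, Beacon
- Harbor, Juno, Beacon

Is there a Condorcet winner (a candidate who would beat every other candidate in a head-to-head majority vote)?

Head-to-head results (7 voters total):
Juno vs Harbor: Juno wins 4–3.
Juno vs Beacon: Juno wins 5–2.
Harbor vs Beacon: Harbor wins 4–3.
Juno beats each rival — Harbor (4–3), Beacon (5–2) — so Juno is the Condorcet winner.

Yes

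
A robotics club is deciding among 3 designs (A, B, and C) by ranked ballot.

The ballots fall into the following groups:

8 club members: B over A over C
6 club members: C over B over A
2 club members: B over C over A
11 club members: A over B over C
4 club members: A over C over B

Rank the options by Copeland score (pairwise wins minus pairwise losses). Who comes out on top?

Pairwise results:
  A vs B: B wins 16–15.
  A vs C: A wins 23–8.
  B vs C: B wins 21–10.
Copeland scores (wins − losses):
  A: 1 − 1 = 0
  B: 2 − 0 = 2
  C: 0 − 2 = -2
B has the best Copeland score.

B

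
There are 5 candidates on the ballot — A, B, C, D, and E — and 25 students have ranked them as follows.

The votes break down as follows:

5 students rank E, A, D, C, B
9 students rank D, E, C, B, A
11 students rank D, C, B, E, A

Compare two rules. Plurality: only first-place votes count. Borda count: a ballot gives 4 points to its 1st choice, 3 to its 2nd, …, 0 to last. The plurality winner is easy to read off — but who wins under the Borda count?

D

Plurality first-place counts: A 0, B 0, C 0, D 20, E 5 → D.
Borda totals: A 15, B 31, C 56, D 90, E 58 → D.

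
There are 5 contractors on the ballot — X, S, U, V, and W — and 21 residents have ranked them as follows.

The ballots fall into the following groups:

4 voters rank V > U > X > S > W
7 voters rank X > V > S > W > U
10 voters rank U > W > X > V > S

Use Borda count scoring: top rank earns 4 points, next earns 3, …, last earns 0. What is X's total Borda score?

56

Borda scores:
  X: 4·2 + 7·4 + 10·2 = 56
  S: 4·1 + 7·2 + 10·0 = 18
  U: 4·3 + 7·0 + 10·4 = 52
  V: 4·4 + 7·3 + 10·1 = 47
  W: 4·0 + 7·1 + 10·3 = 37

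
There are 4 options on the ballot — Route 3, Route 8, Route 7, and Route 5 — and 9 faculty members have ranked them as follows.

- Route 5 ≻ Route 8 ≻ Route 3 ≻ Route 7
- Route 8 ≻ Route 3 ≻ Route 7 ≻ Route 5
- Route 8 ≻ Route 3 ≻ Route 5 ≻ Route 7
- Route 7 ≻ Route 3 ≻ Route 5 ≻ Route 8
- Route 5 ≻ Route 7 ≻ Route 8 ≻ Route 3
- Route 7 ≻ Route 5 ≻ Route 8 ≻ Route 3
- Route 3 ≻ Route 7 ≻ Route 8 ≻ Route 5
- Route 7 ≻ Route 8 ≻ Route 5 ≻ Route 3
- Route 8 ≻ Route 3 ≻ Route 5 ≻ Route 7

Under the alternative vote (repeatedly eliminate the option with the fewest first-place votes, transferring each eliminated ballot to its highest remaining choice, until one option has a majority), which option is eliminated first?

Route 3

Round 1: Route 8 3, Route 7 3, Route 5 2, Route 3 1. Route 3 has the fewest and is eliminated.
Round 2: Route 7 4, Route 8 3, Route 5 2. Route 5 has the fewest and is eliminated.
Round 3: Route 7 5, Route 8 4. Route 7 has a majority.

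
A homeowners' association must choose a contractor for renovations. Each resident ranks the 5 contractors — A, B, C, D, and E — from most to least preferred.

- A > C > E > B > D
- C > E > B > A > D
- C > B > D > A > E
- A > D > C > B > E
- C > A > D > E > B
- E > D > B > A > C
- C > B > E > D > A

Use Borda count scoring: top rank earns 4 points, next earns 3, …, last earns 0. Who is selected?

C

Borda scores:
  A: 4 + 1 + 1 + 4 + 3 + 1 + 0 = 14
  B: 1 + 2 + 3 + 1 + 0 + 2 + 3 = 12
  C: 3 + 4 + 4 + 2 + 4 + 0 + 4 = 21
  D: 0 + 0 + 2 + 3 + 2 + 3 + 1 = 11
  E: 2 + 3 + 0 + 0 + 1 + 4 + 2 = 12
C has the highest total.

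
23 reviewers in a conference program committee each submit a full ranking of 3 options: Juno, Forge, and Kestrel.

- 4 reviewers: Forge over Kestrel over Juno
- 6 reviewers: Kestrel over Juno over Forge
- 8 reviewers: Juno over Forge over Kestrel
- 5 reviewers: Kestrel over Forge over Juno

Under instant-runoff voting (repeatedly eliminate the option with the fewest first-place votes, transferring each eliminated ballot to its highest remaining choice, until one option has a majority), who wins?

Round 1: Kestrel 11, Juno 8, Forge 4. Forge has the fewest and is eliminated.
Round 2: Kestrel 15, Juno 8. Kestrel has a majority.

Kestrel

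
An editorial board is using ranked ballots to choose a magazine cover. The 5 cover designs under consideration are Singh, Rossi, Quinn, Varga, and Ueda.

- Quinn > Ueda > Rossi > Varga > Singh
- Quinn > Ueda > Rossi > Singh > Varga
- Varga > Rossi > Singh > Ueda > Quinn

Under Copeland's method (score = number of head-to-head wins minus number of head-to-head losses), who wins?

Pairwise results:
  Singh vs Rossi: Rossi wins 3–0.
  Singh vs Quinn: Quinn wins 2–1.
  Singh vs Varga: Varga wins 2–1.
  Singh vs Ueda: Ueda wins 2–1.
  Rossi vs Quinn: Quinn wins 2–1.
  Rossi vs Varga: Rossi wins 2–1.
  Rossi vs Ueda: Ueda wins 2–1.
  Quinn vs Varga: Quinn wins 2–1.
  Quinn vs Ueda: Quinn wins 2–1.
  Varga vs Ueda: Ueda wins 2–1.
Copeland scores (wins − losses):
  Singh: 0 − 4 = -4
  Rossi: 2 − 2 = 0
  Quinn: 4 − 0 = 4
  Varga: 1 − 3 = -2
  Ueda: 3 − 1 = 2
Quinn has the best Copeland score.

Quinn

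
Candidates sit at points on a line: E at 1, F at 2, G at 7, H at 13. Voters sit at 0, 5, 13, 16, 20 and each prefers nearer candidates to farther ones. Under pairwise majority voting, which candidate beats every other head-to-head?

H

With single-peaked preferences on a line, the Condorcet winner is the candidate closest to the median voter.
The median voter (position 13) is closest to H at 13.
Check: H vs E — voters closer to H: 3 of 5.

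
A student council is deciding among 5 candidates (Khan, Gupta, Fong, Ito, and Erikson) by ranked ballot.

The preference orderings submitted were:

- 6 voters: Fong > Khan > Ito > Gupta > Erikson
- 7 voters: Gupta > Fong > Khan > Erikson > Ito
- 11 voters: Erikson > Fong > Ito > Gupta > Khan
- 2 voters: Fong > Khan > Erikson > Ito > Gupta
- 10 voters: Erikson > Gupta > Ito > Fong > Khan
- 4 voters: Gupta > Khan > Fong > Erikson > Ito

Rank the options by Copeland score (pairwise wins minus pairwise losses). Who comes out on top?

Pairwise results:
  Khan vs Gupta: Gupta wins 32–8.
  Khan vs Fong: Fong wins 36–4.
  Khan vs Ito: Ito wins 21–19.
  Khan vs Erikson: Erikson wins 21–19.
  Gupta vs Fong: Gupta wins 21–19.
  Gupta vs Ito: Gupta wins 21–19.
  Gupta vs Erikson: Erikson wins 23–17.
  Fong vs Ito: Fong wins 30–10.
  Fong vs Erikson: Erikson wins 21–19.
  Ito vs Erikson: Erikson wins 34–6.
Copeland scores (wins − losses):
  Khan: 0 − 4 = -4
  Gupta: 3 − 1 = 2
  Fong: 2 − 2 = 0
  Ito: 1 − 3 = -2
  Erikson: 4 − 0 = 4
Erikson has the best Copeland score.

Erikson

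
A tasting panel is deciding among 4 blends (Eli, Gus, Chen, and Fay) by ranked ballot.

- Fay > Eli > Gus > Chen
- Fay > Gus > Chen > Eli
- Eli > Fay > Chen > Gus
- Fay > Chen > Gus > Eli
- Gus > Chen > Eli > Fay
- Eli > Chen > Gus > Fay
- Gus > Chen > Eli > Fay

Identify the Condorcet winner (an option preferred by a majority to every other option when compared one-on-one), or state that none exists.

No Condorcet winner

Head-to-head results (7 voters total):
Eli vs Gus: Gus wins 4–3.
Eli vs Chen: Chen wins 4–3.
Eli vs Fay: Eli wins 4–3.
Gus vs Chen: Gus wins 4–3.
Gus vs Fay: Fay wins 4–3.
Chen vs Fay: Fay wins 4–3.
No candidate beats all others: Eli beats Fay beats Gus beats Eli, a majority cycle.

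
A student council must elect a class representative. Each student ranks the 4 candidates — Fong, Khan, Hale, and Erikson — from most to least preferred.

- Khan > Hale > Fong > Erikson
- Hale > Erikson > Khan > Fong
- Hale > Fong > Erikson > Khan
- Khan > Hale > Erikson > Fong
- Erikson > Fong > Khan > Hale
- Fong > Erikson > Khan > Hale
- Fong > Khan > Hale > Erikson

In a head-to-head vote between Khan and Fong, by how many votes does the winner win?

Ballots ranking Khan above Fong: 3.
Ballots ranking Fong above Khan: 4.
Fong wins 4–3, a margin of 1.

1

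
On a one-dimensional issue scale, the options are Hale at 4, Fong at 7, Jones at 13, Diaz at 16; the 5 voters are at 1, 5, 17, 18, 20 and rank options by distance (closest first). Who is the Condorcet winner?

With single-peaked preferences on a line, the Condorcet winner is the candidate closest to the median voter.
The median voter (position 17) is closest to Diaz at 16.
Check: Diaz vs Fong — voters closer to Diaz: 3 of 5.

Diaz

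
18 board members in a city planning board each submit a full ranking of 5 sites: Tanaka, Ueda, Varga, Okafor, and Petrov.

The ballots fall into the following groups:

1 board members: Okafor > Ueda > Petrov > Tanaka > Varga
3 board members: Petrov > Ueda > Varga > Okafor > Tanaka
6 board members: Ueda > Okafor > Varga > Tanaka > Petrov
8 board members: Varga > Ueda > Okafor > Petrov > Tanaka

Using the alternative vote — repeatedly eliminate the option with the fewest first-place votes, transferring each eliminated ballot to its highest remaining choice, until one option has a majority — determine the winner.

Ueda

Round 1: Varga 8, Ueda 6, Petrov 3, Okafor 1, Tanaka 0. Tanaka has the fewest and is eliminated.
Round 2: Varga 8, Ueda 6, Petrov 3, Okafor 1. Okafor has the fewest and is eliminated.
Round 3: Varga 8, Ueda 7, Petrov 3. Petrov has the fewest and is eliminated.
Round 4: Ueda 10, Varga 8. Ueda has a majority.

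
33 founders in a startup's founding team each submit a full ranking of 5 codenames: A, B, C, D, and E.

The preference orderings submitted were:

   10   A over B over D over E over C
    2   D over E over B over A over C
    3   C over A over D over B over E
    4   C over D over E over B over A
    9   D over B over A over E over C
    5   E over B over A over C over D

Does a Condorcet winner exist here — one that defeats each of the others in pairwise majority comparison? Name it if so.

Head-to-head results (33 voters total):
A vs B: B wins 20–13.
A vs C: A wins 26–7.
A vs D: A wins 18–15.
A vs E: A wins 22–11.
B vs C: B wins 26–7.
B vs D: D wins 18–15.
B vs E: B wins 22–11.
C vs D: D wins 21–12.
C vs E: E wins 26–7.
D vs E: D wins 28–5.
No candidate beats all others: A beats D beats B beats A, a majority cycle.

None — there is no Condorcet winner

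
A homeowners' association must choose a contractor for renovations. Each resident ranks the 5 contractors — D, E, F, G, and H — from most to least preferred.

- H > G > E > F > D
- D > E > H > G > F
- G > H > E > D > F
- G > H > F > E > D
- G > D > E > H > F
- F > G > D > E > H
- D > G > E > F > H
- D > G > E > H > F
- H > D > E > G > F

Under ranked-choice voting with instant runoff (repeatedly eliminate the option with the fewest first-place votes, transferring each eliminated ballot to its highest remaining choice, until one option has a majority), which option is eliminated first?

E

Round 1: D 3, G 3, H 2, F 1, E 0. E has the fewest and is eliminated.
Round 2: D 3, G 3, H 2, F 1. F has the fewest and is eliminated.
Round 3: G 4, D 3, H 2. H has the fewest and is eliminated.
Round 4: G 5, D 4. G has a majority.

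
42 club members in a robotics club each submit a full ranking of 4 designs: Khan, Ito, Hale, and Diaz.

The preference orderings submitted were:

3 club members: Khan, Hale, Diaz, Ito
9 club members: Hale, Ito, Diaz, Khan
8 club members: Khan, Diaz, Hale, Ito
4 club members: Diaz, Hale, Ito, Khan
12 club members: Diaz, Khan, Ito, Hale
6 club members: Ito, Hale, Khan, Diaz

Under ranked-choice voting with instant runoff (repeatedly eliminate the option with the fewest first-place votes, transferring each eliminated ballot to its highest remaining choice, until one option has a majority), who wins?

Diaz

Round 1: Diaz 16, Khan 11, Hale 9, Ito 6. Ito has the fewest and is eliminated.
Round 2: Diaz 16, Hale 15, Khan 11. Khan has the fewest and is eliminated.
Round 3: Diaz 24, Hale 18. Diaz has a majority.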